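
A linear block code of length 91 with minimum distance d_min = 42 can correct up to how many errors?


Correction capability = floor((d-1)/2) = floor((42-1)/2) = 20

20 errors


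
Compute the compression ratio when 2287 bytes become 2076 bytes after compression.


Ratio = original / compressed = 2287 / 2076 = 1.1016

1.1016


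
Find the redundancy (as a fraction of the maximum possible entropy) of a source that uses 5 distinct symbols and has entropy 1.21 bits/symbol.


H_max = log2(K) = log2(5) = 2.3219 bits/symbol. Redundancy = 1 - H/H_max = 1 - 1.21/2.3219 = 1 - 0.5211 = 0.4789

0.4789


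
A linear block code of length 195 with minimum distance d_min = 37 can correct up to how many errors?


Correction capability = floor((d-1)/2) = floor((37-1)/2) = 18

18 errors


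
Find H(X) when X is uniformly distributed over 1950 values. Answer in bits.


H = log2(n) = log2(1950) = 10.9293

10.9293 bits


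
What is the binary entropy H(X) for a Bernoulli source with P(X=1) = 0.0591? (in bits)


H = -p*log2(p) - (1-p)*log2(1-p). -0.0591*log2(0.0591) = 0.241169; -0.9409*log2(0.9409) = 0.082693. H = 0.241169 + 0.082693 = 0.3239

0.3239 bits


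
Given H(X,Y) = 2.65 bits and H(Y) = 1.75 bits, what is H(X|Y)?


H(X|Y) = H(X,Y) - H(Y) = 2.65 - 1.75 = 0.9

0.9 bits


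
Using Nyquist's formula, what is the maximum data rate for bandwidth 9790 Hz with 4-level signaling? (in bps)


Rate = 2 * B * log2(M) = 2 * 9790 * 2.0 = 39160.0

39160.0 bps


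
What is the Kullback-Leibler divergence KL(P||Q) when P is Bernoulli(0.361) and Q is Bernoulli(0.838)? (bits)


KL = p*log2(p/q) + (1-p)*log2((1-p)/(1-q)) = 0.361*log2(0.361/0.838) + 0.639*log2(0.639/0.162) = 0.8265

0.8265 bits


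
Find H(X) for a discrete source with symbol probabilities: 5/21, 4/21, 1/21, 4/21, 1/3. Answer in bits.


H = -sum(p_i * log2(p_i)). Terms: -(5/21)*log2(5/21) = 0.492950; -(4/21)*log2(4/21) = 0.455680; -(1/21)*log2(1/21) = 0.209158; -(4/21)*log2(4/21) = 0.455680; -(1/3)*log2(1/3) = 0.528321. H = 0.492950 + 0.455680 + 0.209158 + 0.455680 + 0.528321 = 2.1418

2.1418 bits


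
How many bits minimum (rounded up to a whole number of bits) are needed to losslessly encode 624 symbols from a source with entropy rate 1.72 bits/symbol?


Minimum bits >= n * H = 624 * 1.72 = 1073.28, rounded up to a whole number of bits = 1074

1074 bits


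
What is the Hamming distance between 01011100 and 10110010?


Count differing positions: ^ ^ ^ . ^ ^ ^ . = 6 differences

6


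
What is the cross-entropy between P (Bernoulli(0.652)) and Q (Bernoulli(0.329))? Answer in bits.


H(P,Q) = -p*log2(q) - (1-p)*log2(1-q). -0.652*log2(0.329) = 1.045704; -0.348*log2(0.671) = 0.200314. H(P,Q) = 1.045704 + 0.200314 = 1.246

1.246 bits


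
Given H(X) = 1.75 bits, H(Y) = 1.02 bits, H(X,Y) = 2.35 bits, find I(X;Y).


I(X;Y) = H(X) + H(Y) - H(X,Y) = 1.75 + 1.02 - 2.35 = 0.42

0.42 bits


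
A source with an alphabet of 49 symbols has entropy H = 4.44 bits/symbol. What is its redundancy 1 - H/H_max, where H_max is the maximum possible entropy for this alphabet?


H_max = log2(K) = log2(49) = 5.6147 bits/symbol. Redundancy = 1 - H/H_max = 1 - 4.44/5.6147 = 1 - 0.7908 = 0.2092

0.2092


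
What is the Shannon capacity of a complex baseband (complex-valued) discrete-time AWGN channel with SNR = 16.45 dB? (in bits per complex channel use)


SNR_linear = 10^(16.45/10) = 44.157; C = log2(1 + SNR_linear) = log2(1 + 44.157) = 5.4969

5.4969 bits/channel use


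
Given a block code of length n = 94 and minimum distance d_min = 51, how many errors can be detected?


Detection capability = d_min - 1 = 51 - 1 = 50

50 errors


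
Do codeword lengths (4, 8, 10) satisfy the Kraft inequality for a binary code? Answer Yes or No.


Kraft sum = sum(2^(-l_i)) = 0.0674, need <= 1. Result: satisfied (a binary prefix-free code with these lengths exists)

Yes


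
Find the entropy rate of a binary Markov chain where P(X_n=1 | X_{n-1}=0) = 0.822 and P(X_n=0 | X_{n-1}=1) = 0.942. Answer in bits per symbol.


Stationary distribution: pi_0 = p10/(p01+p10) = 0.534, pi_1 = 0.466. Entropy rate H' = pi_0*H(p01) + pi_1*H(p10) = 0.534*0.6757 + 0.466*0.3195 = 0.5097

0.5097 bits/symbol


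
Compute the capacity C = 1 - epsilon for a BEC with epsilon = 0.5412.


C = 1 - epsilon = 1 - 0.5412 = 0.4588

0.4588 bits


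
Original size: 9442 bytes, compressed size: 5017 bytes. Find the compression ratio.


Ratio = original / compressed = 9442 / 5017 = 1.882

1.882


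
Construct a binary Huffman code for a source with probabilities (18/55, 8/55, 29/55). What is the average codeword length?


Huffman construction (repeatedly merge the two least-probable nodes; each merge adds 1 bit to every symbol beneath it): 8/55 + 18/55 = 26/55; 26/55 + 29/55 = 1. Resulting codeword lengths (in the order the probabilities were given): (2, 2, 1). L_avg = sum(p_i * l_i) = 18/55*2 + 8/55*2 + 29/55*1 = 81/55 = 1.4727

1.4727 bits


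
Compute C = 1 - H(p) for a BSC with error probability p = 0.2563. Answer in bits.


H(p) = -p*log2(p) - (1-p)*log2(1-p) = -0.2563*log2(0.2563) - 0.7437*log2(0.7437) = 0.503397 + 0.317714 = 0.8211. C = 1 - H(p) = 1 - 0.8211 = 0.1789

0.1789 bits


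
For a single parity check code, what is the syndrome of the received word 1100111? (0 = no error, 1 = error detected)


Syndrome = XOR of all bits = 1 XOR 1 XOR 0 XOR 0 XOR 1 XOR 1 XOR 1 = 1

1


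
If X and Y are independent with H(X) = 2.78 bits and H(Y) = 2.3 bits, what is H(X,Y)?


For independent variables, H(X,Y) = H(X) + H(Y) = 2.78 + 2.3 = 5.08

5.08 bits


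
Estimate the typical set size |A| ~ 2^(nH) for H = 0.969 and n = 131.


log2|A_typical| = nH = 131 * 0.969 = 126.939, so |A_typical| ~ 2^126.939 = 1.631e+38

1.631e+38


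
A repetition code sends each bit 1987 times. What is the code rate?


Rate = k/n = 1/1987

1/1987


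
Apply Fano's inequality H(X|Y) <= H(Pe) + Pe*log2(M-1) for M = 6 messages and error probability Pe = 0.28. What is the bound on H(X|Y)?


H(Pe) = -Pe*log2(Pe) - (1-Pe)*log2(1-Pe) = -0.28*log2(0.28) - 0.72*log2(0.72) = 0.514220 + 0.341230 = 0.8555. Pe*log2(M-1) = 0.28*log2(5) = 0.650140. Bound = H(Pe) + Pe*log2(M-1) = 0.514220 + 0.341230 + 0.650140 = 1.5056

1.5056 bits


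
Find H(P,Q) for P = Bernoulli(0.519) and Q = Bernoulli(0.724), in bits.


H(P,Q) = -p*log2(q) - (1-p)*log2(1-q). -0.519*log2(0.724) = 0.241822; -0.481*log2(0.276) = 0.893342. H(P,Q) = 0.241822 + 0.893342 = 1.1352

1.1352 bits


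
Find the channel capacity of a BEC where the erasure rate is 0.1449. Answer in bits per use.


C = 1 - epsilon = 1 - 0.1449 = 0.8551

0.8551 bits


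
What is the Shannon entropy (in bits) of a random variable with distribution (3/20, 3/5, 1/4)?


H = -sum(p_i * log2(p_i)). Terms: -(3/20)*log2(3/20) = 0.410545; -(3/5)*log2(3/5) = 0.442179; -(1/4)*log2(1/4) = 0.500000. H = 0.410545 + 0.442179 + 0.500000 = 1.3527

1.3527 bits


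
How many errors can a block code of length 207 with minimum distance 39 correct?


Correction capability = floor((d-1)/2) = floor((39-1)/2) = 19

19 errors


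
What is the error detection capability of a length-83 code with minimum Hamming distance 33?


Detection capability = d_min - 1 = 33 - 1 = 32

32 errors


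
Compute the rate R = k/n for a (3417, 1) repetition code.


Rate = k/n = 1/3417

1/3417


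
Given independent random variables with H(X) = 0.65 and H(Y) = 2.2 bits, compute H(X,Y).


For independent variables, H(X,Y) = H(X) + H(Y) = 0.65 + 2.2 = 2.85

2.85 bits


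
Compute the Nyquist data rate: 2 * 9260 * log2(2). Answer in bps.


Rate = 2 * B * log2(M) = 2 * 9260 * 1.0 = 18520.0

18520.0 bps


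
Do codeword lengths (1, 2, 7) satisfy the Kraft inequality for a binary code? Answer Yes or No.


Kraft sum = sum(2^(-l_i)) = 0.7578, need <= 1. Result: satisfied (a binary prefix-free code with these lengths exists)

Yes


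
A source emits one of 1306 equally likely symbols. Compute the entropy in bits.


H = log2(n) = log2(1306) = 10.3509

10.3509 bits


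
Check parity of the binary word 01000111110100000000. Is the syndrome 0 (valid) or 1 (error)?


Syndrome = XOR of all bits = 0 XOR 1 XOR 0 XOR 0 XOR 0 XOR 1 XOR 1 XOR 1 XOR 1 XOR 1 XOR 0 XOR 1 XOR 0 XOR 0 XOR 0 XOR 0 XOR 0 XOR 0 XOR 0 XOR 0 = 1

1


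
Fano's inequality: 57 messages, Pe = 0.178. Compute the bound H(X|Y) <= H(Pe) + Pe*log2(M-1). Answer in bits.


H(Pe) = -Pe*log2(Pe) - (1-Pe)*log2(1-Pe) = -0.178*log2(0.178) - 0.822*log2(0.822) = 0.443229 + 0.232453 = 0.6757. Pe*log2(M-1) = 0.178*log2(56) = 1.033709. Bound = H(Pe) + Pe*log2(M-1) = 0.443229 + 0.232453 + 1.033709 = 1.7094

1.7094 bits


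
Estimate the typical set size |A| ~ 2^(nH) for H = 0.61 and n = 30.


log2|A_typical| = nH = 30 * 0.61 = 18.3, so |A_typical| ~ 2^18.3 = 3.227e+05

3.227e+05


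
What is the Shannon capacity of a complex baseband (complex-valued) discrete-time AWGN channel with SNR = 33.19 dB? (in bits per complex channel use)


SNR_linear = 10^(33.19/10) = 2084.4909; C = log2(1 + SNR_linear) = log2(1 + 2084.4909) = 11.0262

11.0262 bits/channel use


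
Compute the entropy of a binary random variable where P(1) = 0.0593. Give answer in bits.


H = -p*log2(p) - (1-p)*log2(1-p). -0.0593*log2(0.0593) = 0.241696; -0.9407*log2(0.9407) = 0.082964. H = 0.241696 + 0.082964 = 0.3247

0.3247 bits


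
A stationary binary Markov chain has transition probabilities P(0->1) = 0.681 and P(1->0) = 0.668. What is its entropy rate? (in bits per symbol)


Stationary distribution: pi_0 = p10/(p01+p10) = 0.4952, pi_1 = 0.5048. Entropy rate H' = pi_0*H(p01) + pi_1*H(p10) = 0.4952*0.9033 + 0.5048*0.917 = 0.9102

0.9102 bits/symbol


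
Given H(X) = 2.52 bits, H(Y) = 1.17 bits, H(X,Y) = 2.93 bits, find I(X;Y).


I(X;Y) = H(X) + H(Y) - H(X,Y) = 2.52 + 1.17 - 2.93 = 0.76

0.76 bits


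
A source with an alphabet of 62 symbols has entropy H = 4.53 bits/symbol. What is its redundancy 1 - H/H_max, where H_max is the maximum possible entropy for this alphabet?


H_max = log2(K) = log2(62) = 5.9542 bits/symbol. Redundancy = 1 - H/H_max = 1 - 4.53/5.9542 = 1 - 0.7608 = 0.2392

0.2392


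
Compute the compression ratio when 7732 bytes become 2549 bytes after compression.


Ratio = original / compressed = 7732 / 2549 = 3.0333

3.0333


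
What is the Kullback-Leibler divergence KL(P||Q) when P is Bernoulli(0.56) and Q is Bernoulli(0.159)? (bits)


KL = p*log2(p/q) + (1-p)*log2((1-p)/(1-q)) = 0.56*log2(0.56/0.159) + 0.44*log2(0.44/0.841) = 0.606

0.606 bits


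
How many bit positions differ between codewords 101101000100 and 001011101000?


Count differing positions: ^ . . ^ ^ . ^ . ^ ^ . . = 6 differences

6


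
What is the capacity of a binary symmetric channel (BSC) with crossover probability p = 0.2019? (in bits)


H(p) = -p*log2(p) - (1-p)*log2(1-p) = -0.2019*log2(0.2019) - 0.7981*log2(0.7981) = 0.466043 + 0.259669 = 0.7257. C = 1 - H(p) = 1 - 0.7257 = 0.2743

0.2743 bits


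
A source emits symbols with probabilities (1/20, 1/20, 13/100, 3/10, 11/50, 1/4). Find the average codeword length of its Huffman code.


Huffman construction (repeatedly merge the two least-probable nodes; each merge adds 1 bit to every symbol beneath it): 1/20 + 1/20 = 1/10; 1/10 + 13/100 = 23/100; 11/50 + 23/100 = 9/20; 1/4 + 3/10 = 11/20; 9/20 + 11/20 = 1. Resulting codeword lengths (in the order the probabilities were given): (4, 4, 3, 2, 2, 2). L_avg = sum(p_i * l_i) = 1/20*4 + 1/20*4 + 13/100*3 + 3/10*2 + 11/50*2 + 1/4*2 = 233/100 = 2.33

2.33 bits


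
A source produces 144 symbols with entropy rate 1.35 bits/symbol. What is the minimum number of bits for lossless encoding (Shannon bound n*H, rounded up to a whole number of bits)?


Minimum bits >= n * H = 144 * 1.35 = 194.4, rounded up to a whole number of bits = 195

195 bits


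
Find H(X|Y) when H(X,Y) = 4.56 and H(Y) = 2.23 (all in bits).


H(X|Y) = H(X,Y) - H(Y) = 4.56 - 2.23 = 2.33

2.33 bits


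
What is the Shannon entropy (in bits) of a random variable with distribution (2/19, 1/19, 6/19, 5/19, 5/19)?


H = -sum(p_i * log2(p_i)). Terms: -(2/19)*log2(2/19) = 0.341887; -(1/19)*log2(1/19) = 0.223575; -(6/19)*log2(6/19) = 0.525147; -(5/19)*log2(5/19) = 0.506842; -(5/19)*log2(5/19) = 0.506842. H = 0.341887 + 0.223575 + 0.525147 + 0.506842 + 0.506842 = 2.1043

2.1043 bits


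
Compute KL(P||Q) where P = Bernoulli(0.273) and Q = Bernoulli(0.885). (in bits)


KL = p*log2(p/q) + (1-p)*log2((1-p)/(1-q)) = 0.273*log2(0.273/0.885) + 0.727*log2(0.727/0.115) = 1.4708

1.4708 bits


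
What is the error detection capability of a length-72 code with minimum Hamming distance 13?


Detection capability = d_min - 1 = 13 - 1 = 12

12 errors


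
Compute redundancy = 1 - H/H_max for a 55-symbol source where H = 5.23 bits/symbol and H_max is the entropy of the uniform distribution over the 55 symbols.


H_max = log2(K) = log2(55) = 5.7814 bits/symbol. Redundancy = 1 - H/H_max = 1 - 5.23/5.7814 = 1 - 0.9046 = 0.0954

0.0954


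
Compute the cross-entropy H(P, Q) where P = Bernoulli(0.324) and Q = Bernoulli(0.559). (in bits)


H(P,Q) = -p*log2(q) - (1-p)*log2(1-q). -0.324*log2(0.559) = 0.271862; -0.676*log2(0.441) = 0.798457. H(P,Q) = 0.271862 + 0.798457 = 1.0703

1.0703 bits


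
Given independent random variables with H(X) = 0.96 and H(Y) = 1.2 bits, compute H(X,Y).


For independent variables, H(X,Y) = H(X) + H(Y) = 0.96 + 1.2 = 2.16

2.16 bits


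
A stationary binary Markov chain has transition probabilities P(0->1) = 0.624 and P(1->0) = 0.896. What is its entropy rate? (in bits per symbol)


Stationary distribution: pi_0 = p10/(p01+p10) = 0.5895, pi_1 = 0.4105. Entropy rate H' = pi_0*H(p01) + pi_1*H(p10) = 0.5895*0.9552 + 0.4105*0.4815 = 0.7607

0.7607 bits/symbol


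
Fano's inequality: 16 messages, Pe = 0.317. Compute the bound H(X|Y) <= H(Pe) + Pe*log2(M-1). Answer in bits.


H(Pe) = -Pe*log2(Pe) - (1-Pe)*log2(1-Pe) = -0.317*log2(0.317) - 0.683*log2(0.683) = 0.525410 + 0.375679 = 0.9011. Pe*log2(M-1) = 0.317*log2(15) = 1.238484. Bound = H(Pe) + Pe*log2(M-1) = 0.525410 + 0.375679 + 1.238484 = 2.1396

2.1396 bits


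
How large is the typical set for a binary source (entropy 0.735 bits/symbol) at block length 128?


log2|A_typical| = nH = 128 * 0.735 = 94.08, so |A_typical| ~ 2^94.08 = 2.094e+28

2.094e+28


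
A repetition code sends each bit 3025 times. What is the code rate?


Rate = k/n = 1/3025

1/3025


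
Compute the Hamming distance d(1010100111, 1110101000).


Count differing positions: . ^ . . . . ^ ^ ^ ^ = 5 differences

5


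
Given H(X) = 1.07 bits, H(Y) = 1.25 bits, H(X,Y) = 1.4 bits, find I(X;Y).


I(X;Y) = H(X) + H(Y) - H(X,Y) = 1.07 + 1.25 - 1.4 = 0.92

0.92 bits


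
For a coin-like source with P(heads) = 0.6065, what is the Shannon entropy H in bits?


H = -p*log2(p) - (1-p)*log2(1-p). -0.6065*log2(0.6065) = 0.437542; -0.3935*log2(0.3935) = 0.529480. H = 0.437542 + 0.529480 = 0.967

0.967 bits


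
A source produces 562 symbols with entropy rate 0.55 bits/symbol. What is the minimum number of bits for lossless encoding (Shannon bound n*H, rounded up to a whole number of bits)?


Minimum bits >= n * H = 562 * 0.55 = 309.1, rounded up to a whole number of bits = 310

310 bits


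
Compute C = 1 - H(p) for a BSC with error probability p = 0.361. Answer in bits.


H(p) = -p*log2(p) - (1-p)*log2(1-p) = -0.361*log2(0.361) - 0.639*log2(0.639) = 0.530644 + 0.412866 = 0.9435. C = 1 - H(p) = 1 - 0.9435 = 0.0565

0.0565 bits


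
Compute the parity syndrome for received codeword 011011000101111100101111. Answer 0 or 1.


Syndrome = XOR of all bits = 0 XOR 1 XOR 1 XOR 0 XOR 1 XOR 1 XOR 0 XOR 0 XOR 0 XOR 1 XOR 0 XOR 1 XOR 1 XOR 1 XOR 1 XOR 1 XOR 0 XOR 0 XOR 1 XOR 0 XOR 1 XOR 1 XOR 1 XOR 1 = 1

1


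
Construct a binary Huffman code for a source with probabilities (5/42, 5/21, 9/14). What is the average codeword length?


Huffman construction (repeatedly merge the two least-probable nodes; each merge adds 1 bit to every symbol beneath it): 5/42 + 5/21 = 5/14; 5/14 + 9/14 = 1. Resulting codeword lengths (in the order the probabilities were given): (2, 2, 1). L_avg = sum(p_i * l_i) = 5/42*2 + 5/21*2 + 9/14*1 = 19/14 = 1.3571

1.3571 bits


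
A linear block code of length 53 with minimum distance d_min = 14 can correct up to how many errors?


Correction capability = floor((d-1)/2) = floor((14-1)/2) = 6

6 errors


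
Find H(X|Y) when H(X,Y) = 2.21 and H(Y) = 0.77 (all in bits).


H(X|Y) = H(X,Y) - H(Y) = 2.21 - 0.77 = 1.44

1.44 bits


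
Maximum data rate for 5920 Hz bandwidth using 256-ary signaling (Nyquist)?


Rate = 2 * B * log2(M) = 2 * 5920 * 8.0 = 94720.0

94720.0 bps


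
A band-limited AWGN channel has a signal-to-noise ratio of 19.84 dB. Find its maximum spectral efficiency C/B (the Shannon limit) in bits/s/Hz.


SNR_linear = 10^(19.84/10) = 96.3829; C/B = log2(1 + SNR_linear) = log2(1 + 96.3829) = 6.6056

6.6056 bits/s/Hz


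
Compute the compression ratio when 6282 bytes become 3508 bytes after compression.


Ratio = original / compressed = 6282 / 3508 = 1.7908

1.7908


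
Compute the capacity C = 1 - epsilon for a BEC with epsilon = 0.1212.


C = 1 - epsilon = 1 - 0.1212 = 0.8788

0.8788 bits


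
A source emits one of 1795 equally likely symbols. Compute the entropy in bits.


H = log2(n) = log2(1795) = 10.8098

10.8098 bits


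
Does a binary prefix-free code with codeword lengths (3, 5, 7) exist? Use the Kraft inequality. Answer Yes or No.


Kraft sum = sum(2^(-l_i)) = 0.1641, need <= 1. Result: satisfied (a binary prefix-free code with these lengths exists)

Yes


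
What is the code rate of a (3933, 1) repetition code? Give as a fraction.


Rate = k/n = 1/3933

1/3933


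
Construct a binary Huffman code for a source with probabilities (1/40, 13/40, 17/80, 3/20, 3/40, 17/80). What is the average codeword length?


Huffman construction (repeatedly merge the two least-probable nodes; each merge adds 1 bit to every symbol beneath it): 1/40 + 3/40 = 1/10; 1/10 + 3/20 = 1/4; 17/80 + 17/80 = 17/40; 1/4 + 13/40 = 23/40; 17/40 + 23/40 = 1. Resulting codeword lengths (in the order the probabilities were given): (4, 2, 2, 3, 4, 2). L_avg = sum(p_i * l_i) = 1/40*4 + 13/40*2 + 17/80*2 + 3/20*3 + 3/40*4 + 17/80*2 = 47/20 = 2.35

2.35 bits


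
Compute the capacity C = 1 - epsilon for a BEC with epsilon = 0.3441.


C = 1 - epsilon = 1 - 0.3441 = 0.6559

0.6559 bits


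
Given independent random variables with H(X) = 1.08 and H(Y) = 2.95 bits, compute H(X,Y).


For independent variables, H(X,Y) = H(X) + H(Y) = 1.08 + 2.95 = 4.03

4.03 bits


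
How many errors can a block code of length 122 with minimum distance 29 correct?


Correction capability = floor((d-1)/2) = floor((29-1)/2) = 14

14 errors


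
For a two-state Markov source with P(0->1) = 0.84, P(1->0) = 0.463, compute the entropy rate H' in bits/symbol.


Stationary distribution: pi_0 = p10/(p01+p10) = 0.3553, pi_1 = 0.6447. Entropy rate H' = pi_0*H(p01) + pi_1*H(p10) = 0.3553*0.6343 + 0.6447*0.996 = 0.8675

0.8675 bits/symbol


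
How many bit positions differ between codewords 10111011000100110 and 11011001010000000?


Count differing positions: . ^ ^ . . . ^ . . ^ . ^ . . ^ ^ . = 7 differences

7


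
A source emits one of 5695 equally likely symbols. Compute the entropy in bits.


H = log2(n) = log2(5695) = 12.4755

12.4755 bits


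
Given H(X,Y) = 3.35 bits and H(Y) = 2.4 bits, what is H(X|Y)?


H(X|Y) = H(X,Y) - H(Y) = 3.35 - 2.4 = 0.95

0.95 bits


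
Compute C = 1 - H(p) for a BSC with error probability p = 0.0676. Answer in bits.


H(p) = -p*log2(p) - (1-p)*log2(1-p) = -0.0676*log2(0.0676) - 0.9324*log2(0.9324) = 0.262750 + 0.094153 = 0.3569. C = 1 - H(p) = 1 - 0.3569 = 0.6431

0.6431 bits


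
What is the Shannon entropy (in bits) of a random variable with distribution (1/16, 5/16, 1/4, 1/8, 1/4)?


H = -sum(p_i * log2(p_i)). Terms: -(1/16)*log2(1/16) = 0.250000; -(5/16)*log2(5/16) = 0.524397; -(1/4)*log2(1/4) = 0.500000; -(1/8)*log2(1/8) = 0.375000; -(1/4)*log2(1/4) = 0.500000. H = 0.250000 + 0.524397 + 0.500000 + 0.375000 + 0.500000 = 2.1494

2.1494 bits


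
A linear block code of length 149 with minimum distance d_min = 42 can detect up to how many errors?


Detection capability = d_min - 1 = 42 - 1 = 41

41 errors


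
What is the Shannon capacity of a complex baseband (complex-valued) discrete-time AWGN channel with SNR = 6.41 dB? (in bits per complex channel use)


SNR_linear = 10^(6.41/10) = 4.3752; C = log2(1 + SNR_linear) = log2(1 + 4.3752) = 2.4263

2.4263 bits/channel use


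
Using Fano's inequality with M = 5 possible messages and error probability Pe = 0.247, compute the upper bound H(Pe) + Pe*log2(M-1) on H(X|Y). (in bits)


H(Pe) = -Pe*log2(Pe) - (1-Pe)*log2(1-Pe) = -0.247*log2(0.247) - 0.753*log2(0.753) = 0.498302 + 0.308187 = 0.8065. Pe*log2(M-1) = 0.247*log2(4) = 0.494000. Bound = H(Pe) + Pe*log2(M-1) = 0.498302 + 0.308187 + 0.494000 = 1.3005

1.3005 bits


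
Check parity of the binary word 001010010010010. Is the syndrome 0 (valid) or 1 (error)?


Syndrome = XOR of all bits = 0 XOR 0 XOR 1 XOR 0 XOR 1 XOR 0 XOR 0 XOR 1 XOR 0 XOR 0 XOR 1 XOR 0 XOR 0 XOR 1 XOR 0 = 1

1


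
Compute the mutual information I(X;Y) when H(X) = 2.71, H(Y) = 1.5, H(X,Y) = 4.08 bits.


I(X;Y) = H(X) + H(Y) - H(X,Y) = 2.71 + 1.5 - 4.08 = 0.13

0.13 bits


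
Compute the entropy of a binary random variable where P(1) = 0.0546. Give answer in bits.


H = -p*log2(p) - (1-p)*log2(1-p). -0.0546*log2(0.0546) = 0.229045; -0.9454*log2(0.9454) = 0.076580. H = 0.229045 + 0.076580 = 0.3056

0.3056 bits


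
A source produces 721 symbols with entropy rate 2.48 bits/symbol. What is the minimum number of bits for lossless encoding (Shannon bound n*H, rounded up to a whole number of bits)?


Minimum bits >= n * H = 721 * 2.48 = 1788.08, rounded up to a whole number of bits = 1789

1789 bits


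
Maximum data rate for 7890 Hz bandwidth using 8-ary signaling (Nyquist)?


Rate = 2 * B * log2(M) = 2 * 7890 * 3.0 = 47340.0

47340.0 bps


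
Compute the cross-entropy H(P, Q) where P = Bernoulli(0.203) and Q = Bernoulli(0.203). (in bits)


H(P,Q) = -p*log2(q) - (1-p)*log2(1-q). -0.203*log2(0.203) = 0.466991; -0.797*log2(0.797) = 0.260897. H(P,Q) = 0.466991 + 0.260897 = 0.7279

0.7279 bits


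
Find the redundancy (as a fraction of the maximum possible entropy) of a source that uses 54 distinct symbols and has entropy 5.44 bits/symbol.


H_max = log2(K) = log2(54) = 5.7549 bits/symbol. Redundancy = 1 - H/H_max = 1 - 5.44/5.7549 = 1 - 0.9453 = 0.0547

0.0547


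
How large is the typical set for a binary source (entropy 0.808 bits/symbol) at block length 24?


log2|A_typical| = nH = 24 * 0.808 = 19.392, so |A_typical| ~ 2^19.392 = 6.880e+05

6.880e+05


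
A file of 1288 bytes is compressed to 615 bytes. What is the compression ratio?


Ratio = original / compressed = 1288 / 615 = 2.0943

2.0943


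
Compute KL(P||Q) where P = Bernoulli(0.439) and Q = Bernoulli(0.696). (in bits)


KL = p*log2(p/q) + (1-p)*log2((1-p)/(1-q)) = 0.439*log2(0.439/0.696) + 0.561*log2(0.561/0.304) = 0.204

0.204 bits


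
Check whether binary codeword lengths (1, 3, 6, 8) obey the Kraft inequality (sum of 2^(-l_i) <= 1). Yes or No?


Kraft sum = sum(2^(-l_i)) = 0.6445, need <= 1. Result: satisfied (a binary prefix-free code with these lengths exists)

Yes


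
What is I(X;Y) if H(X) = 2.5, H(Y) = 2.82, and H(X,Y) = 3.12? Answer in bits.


I(X;Y) = H(X) + H(Y) - H(X,Y) = 2.5 + 2.82 - 3.12 = 2.2

2.2 bits


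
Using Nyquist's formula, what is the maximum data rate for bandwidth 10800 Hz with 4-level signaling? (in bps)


Rate = 2 * B * log2(M) = 2 * 10800 * 2.0 = 43200.0

43200.0 bps


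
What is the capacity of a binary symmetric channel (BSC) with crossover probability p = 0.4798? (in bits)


H(p) = -p*log2(p) - (1-p)*log2(1-p) = -0.4798*log2(0.4798) - 0.5202*log2(0.5202) = 0.508346 + 0.490477 = 0.9988. C = 1 - H(p) = 1 - 0.9988 = 0.0012

0.0012 bits


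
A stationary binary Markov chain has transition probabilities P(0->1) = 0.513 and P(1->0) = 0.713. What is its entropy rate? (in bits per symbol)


Stationary distribution: pi_0 = p10/(p01+p10) = 0.5816, pi_1 = 0.4184. Entropy rate H' = pi_0*H(p01) + pi_1*H(p10) = 0.5816*0.9995 + 0.4184*0.8648 = 0.9432

0.9432 bits/symbol


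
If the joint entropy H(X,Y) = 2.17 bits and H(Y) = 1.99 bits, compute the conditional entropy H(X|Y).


H(X|Y) = H(X,Y) - H(Y) = 2.17 - 1.99 = 0.18

0.18 bits


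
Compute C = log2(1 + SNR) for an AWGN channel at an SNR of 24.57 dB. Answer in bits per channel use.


SNR_linear = 10^(24.57/10) = 286.4178; C = log2(1 + SNR_linear) = log2(1 + 286.4178) = 8.167

8.167 bits/channel use


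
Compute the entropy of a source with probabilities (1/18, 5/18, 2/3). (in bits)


H = -sum(p_i * log2(p_i)). Terms: -(1/18)*log2(1/18) = 0.231663; -(5/18)*log2(5/18) = 0.513332; -(2/3)*log2(2/3) = 0.389975. H = 0.231663 + 0.513332 + 0.389975 = 1.135

1.135 bits


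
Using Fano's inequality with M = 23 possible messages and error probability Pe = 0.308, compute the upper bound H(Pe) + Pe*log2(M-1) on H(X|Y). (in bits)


H(Pe) = -Pe*log2(Pe) - (1-Pe)*log2(1-Pe) = -0.308*log2(0.308) - 0.692*log2(0.692) = 0.523291 + 0.367560 = 0.8909. Pe*log2(M-1) = 0.308*log2(22) = 1.373505. Bound = H(Pe) + Pe*log2(M-1) = 0.523291 + 0.367560 + 1.373505 = 2.2644

2.2644 bits


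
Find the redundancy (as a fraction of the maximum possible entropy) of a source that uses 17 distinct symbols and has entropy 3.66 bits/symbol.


H_max = log2(K) = log2(17) = 4.0875 bits/symbol. Redundancy = 1 - H/H_max = 1 - 3.66/4.0875 = 1 - 0.8954 = 0.1046

0.1046


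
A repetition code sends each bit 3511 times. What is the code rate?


Rate = k/n = 1/3511

1/3511


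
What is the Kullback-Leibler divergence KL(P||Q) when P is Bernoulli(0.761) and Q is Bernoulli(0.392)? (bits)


KL = p*log2(p/q) + (1-p)*log2((1-p)/(1-q)) = 0.761*log2(0.761/0.392) + 0.239*log2(0.239/0.608) = 0.4064

0.4064 bits


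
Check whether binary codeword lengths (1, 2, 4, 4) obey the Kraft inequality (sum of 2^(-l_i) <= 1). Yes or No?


Kraft sum = sum(2^(-l_i)) = 0.875, need <= 1. Result: satisfied (a binary prefix-free code with these lengths exists)

Yes


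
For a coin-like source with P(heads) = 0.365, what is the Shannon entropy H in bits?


H = -p*log2(p) - (1-p)*log2(1-p). -0.365*log2(0.365) = 0.530722; -0.635*log2(0.635) = 0.416034. H = 0.530722 + 0.416034 = 0.9468

0.9468 bits


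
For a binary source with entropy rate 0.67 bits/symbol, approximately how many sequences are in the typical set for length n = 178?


log2|A_typical| = nH = 178 * 0.67 = 119.26, so |A_typical| ~ 2^119.26 = 7.959e+35

7.959e+35


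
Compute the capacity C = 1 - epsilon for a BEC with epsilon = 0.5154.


C = 1 - epsilon = 1 - 0.5154 = 0.4846

0.4846 bits


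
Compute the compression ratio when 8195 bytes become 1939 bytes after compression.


Ratio = original / compressed = 8195 / 1939 = 4.2264

4.2264


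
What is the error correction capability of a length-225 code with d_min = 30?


Correction capability = floor((d-1)/2) = floor((30-1)/2) = 14

14 errors


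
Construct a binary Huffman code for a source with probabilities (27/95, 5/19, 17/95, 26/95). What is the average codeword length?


Huffman construction (repeatedly merge the two least-probable nodes; each merge adds 1 bit to every symbol beneath it): 17/95 + 5/19 = 42/95; 26/95 + 27/95 = 53/95; 42/95 + 53/95 = 1. Resulting codeword lengths (in the order the probabilities were given): (2, 2, 2, 2). L_avg = sum(p_i * l_i) = 27/95*2 + 5/19*2 + 17/95*2 + 26/95*2 = 2

2.0 bits


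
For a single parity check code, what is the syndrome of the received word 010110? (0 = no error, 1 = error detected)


Syndrome = XOR of all bits = 0 XOR 1 XOR 0 XOR 1 XOR 1 XOR 0 = 1

1


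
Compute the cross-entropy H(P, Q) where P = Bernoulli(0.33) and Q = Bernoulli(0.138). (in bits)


H(P,Q) = -p*log2(q) - (1-p)*log2(1-q). -0.33*log2(0.138) = 0.942896; -0.67*log2(0.862) = 0.143541. H(P,Q) = 0.942896 + 0.143541 = 1.0864

1.0864 bits


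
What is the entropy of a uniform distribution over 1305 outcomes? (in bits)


H = log2(n) = log2(1305) = 10.3498

10.3498 bits


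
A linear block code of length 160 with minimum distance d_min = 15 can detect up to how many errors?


Detection capability = d_min - 1 = 15 - 1 = 14

14 errors


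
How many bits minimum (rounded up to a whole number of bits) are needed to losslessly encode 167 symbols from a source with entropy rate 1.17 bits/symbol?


Minimum bits >= n * H = 167 * 1.17 = 195.39, rounded up to a whole number of bits = 196

196 bits


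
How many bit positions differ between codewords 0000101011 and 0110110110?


Count differing positions: . ^ ^ . . ^ ^ ^ . ^ = 6 differences

6


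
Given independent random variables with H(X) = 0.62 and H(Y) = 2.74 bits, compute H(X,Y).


For independent variables, H(X,Y) = H(X) + H(Y) = 0.62 + 2.74 = 3.36

3.36 bits


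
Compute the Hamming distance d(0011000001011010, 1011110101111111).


Count differing positions: ^ . . . ^ ^ . ^ . . ^ . . ^ . ^ = 7 differences

7


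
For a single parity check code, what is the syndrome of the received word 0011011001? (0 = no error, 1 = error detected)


Syndrome = XOR of all bits = 0 XOR 0 XOR 1 XOR 1 XOR 0 XOR 1 XOR 1 XOR 0 XOR 0 XOR 1 = 1

1


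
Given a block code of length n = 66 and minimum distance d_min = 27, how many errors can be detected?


Detection capability = d_min - 1 = 27 - 1 = 26

26 errors


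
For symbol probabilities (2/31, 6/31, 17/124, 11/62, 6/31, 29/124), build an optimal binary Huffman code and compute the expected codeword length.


Huffman construction (repeatedly merge the two least-probable nodes; each merge adds 1 bit to every symbol beneath it): 2/31 + 17/124 = 25/124; 11/62 + 6/31 = 23/62; 6/31 + 25/124 = 49/124; 29/124 + 23/62 = 75/124; 49/124 + 75/124 = 1. Resulting codeword lengths (in the order the probabilities were given): (3, 3, 3, 3, 2, 2). L_avg = sum(p_i * l_i) = 2/31*3 + 6/31*3 + 17/124*3 + 11/62*3 + 6/31*2 + 29/124*2 = 319/124 = 2.5726

2.5726 bits


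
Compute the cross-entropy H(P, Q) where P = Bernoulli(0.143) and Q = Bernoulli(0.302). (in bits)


H(P,Q) = -p*log2(q) - (1-p)*log2(1-q). -0.143*log2(0.302) = 0.247015; -0.857*log2(0.698) = 0.444527. H(P,Q) = 0.247015 + 0.444527 = 0.6915

0.6915 bits


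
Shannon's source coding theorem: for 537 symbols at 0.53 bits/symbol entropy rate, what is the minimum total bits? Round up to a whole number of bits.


Minimum bits >= n * H = 537 * 0.53 = 284.61, rounded up to a whole number of bits = 285

285 bits


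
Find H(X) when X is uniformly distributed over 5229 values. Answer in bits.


H = log2(n) = log2(5229) = 12.3523

12.3523 bits


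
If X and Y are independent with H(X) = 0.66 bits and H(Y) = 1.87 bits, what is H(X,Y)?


For independent variables, H(X,Y) = H(X) + H(Y) = 0.66 + 1.87 = 2.53

2.53 bits


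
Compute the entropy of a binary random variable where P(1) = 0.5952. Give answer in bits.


H = -p*log2(p) - (1-p)*log2(1-p). -0.5952*log2(0.5952) = 0.445539; -0.4048*log2(0.4048) = 0.528150. H = 0.445539 + 0.528150 = 0.9737

0.9737 bits


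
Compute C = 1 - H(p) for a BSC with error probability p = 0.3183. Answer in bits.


H(p) = -p*log2(p) - (1-p)*log2(1-p) = -0.3183*log2(0.3183) - 0.6817*log2(0.6817) = 0.525685 + 0.376838 = 0.9025. C = 1 - H(p) = 1 - 0.9025 = 0.0975

0.0975 bits


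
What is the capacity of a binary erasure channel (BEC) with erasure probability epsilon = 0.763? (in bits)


C = 1 - epsilon = 1 - 0.763 = 0.237

0.237 bits


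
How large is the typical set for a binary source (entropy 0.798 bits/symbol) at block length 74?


log2|A_typical| = nH = 74 * 0.798 = 59.052, so |A_typical| ~ 2^59.052 = 5.976e+17

5.976e+17


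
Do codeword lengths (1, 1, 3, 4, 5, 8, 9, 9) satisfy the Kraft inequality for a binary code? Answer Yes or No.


Kraft sum = sum(2^(-l_i)) = 1.2266, need <= 1. Result: violated (a binary prefix-free code with these lengths cannot exist)

No


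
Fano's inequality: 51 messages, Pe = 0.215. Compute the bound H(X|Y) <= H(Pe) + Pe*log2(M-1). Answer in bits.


H(Pe) = -Pe*log2(Pe) - (1-Pe)*log2(1-Pe) = -0.215*log2(0.215) - 0.785*log2(0.785) = 0.476782 + 0.274150 = 0.7509. Pe*log2(M-1) = 0.215*log2(50) = 1.213429. Bound = H(Pe) + Pe*log2(M-1) = 0.476782 + 0.274150 + 1.213429 = 1.9644

1.9644 bits


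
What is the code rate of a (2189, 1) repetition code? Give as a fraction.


Rate = k/n = 1/2189

1/2189


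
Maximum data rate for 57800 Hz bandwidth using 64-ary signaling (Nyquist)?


Rate = 2 * B * log2(M) = 2 * 57800 * 6.0 = 693600.0

693600.0 bps


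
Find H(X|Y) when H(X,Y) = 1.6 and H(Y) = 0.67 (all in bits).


H(X|Y) = H(X,Y) - H(Y) = 1.6 - 0.67 = 0.93

0.93 bits


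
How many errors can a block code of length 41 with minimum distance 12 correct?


Correction capability = floor((d-1)/2) = floor((12-1)/2) = 5

5 errors


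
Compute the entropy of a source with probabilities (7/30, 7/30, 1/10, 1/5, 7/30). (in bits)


H = -sum(p_i * log2(p_i)). Terms: -(7/30)*log2(7/30) = 0.489892; -(7/30)*log2(7/30) = 0.489892; -(1/10)*log2(1/10) = 0.332193; -(1/5)*log2(1/5) = 0.464386; -(7/30)*log2(7/30) = 0.489892. H = 0.489892 + 0.489892 + 0.332193 + 0.464386 + 0.489892 = 2.2663

2.2663 bits


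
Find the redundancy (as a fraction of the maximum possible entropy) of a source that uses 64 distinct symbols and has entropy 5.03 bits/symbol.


H_max = log2(K) = log2(64) = 6.0 bits/symbol. Redundancy = 1 - H/H_max = 1 - 5.03/6.0 = 1 - 0.8383 = 0.1617

0.1617


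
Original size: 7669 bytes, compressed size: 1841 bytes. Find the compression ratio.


Ratio = original / compressed = 7669 / 1841 = 4.1657

4.1657


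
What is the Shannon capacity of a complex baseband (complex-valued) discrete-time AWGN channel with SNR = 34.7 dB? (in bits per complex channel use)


SNR_linear = 10^(34.7/10) = 2951.2092; C = log2(1 + SNR_linear) = log2(1 + 2951.2092) = 11.5276

11.5276 bits/channel use


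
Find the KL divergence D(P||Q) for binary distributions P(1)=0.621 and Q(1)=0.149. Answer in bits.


KL = p*log2(p/q) + (1-p)*log2((1-p)/(1-q)) = 0.621*log2(0.621/0.149) + 0.379*log2(0.379/0.851) = 0.8365

0.8365 bits


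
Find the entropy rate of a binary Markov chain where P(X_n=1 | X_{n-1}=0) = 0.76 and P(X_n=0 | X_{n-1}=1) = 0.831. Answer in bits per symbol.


Stationary distribution: pi_0 = p10/(p01+p10) = 0.5223, pi_1 = 0.4777. Entropy rate H' = pi_0*H(p01) + pi_1*H(p10) = 0.5223*0.795 + 0.4777*0.6554 = 0.7283

0.7283 bits/symbol


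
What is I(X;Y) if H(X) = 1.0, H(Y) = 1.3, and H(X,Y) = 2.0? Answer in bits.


I(X;Y) = H(X) + H(Y) - H(X,Y) = 1.0 + 1.3 - 2.0 = 0.3

0.3 bits


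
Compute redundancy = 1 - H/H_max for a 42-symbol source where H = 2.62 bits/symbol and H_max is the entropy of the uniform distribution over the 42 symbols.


H_max = log2(K) = log2(42) = 5.3923 bits/symbol. Redundancy = 1 - H/H_max = 1 - 2.62/5.3923 = 1 - 0.4859 = 0.5141

0.5141


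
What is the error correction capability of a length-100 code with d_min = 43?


Correction capability = floor((d-1)/2) = floor((43-1)/2) = 21

21 errors


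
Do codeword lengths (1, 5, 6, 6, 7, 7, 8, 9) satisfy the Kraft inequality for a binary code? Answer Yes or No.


Kraft sum = sum(2^(-l_i)) = 0.584, need <= 1. Result: satisfied (a binary prefix-free code with these lengths exists)

Yes


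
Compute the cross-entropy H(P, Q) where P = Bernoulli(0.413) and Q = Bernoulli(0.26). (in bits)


H(P,Q) = -p*log2(q) - (1-p)*log2(1-q). -0.413*log2(0.26) = 0.802631; -0.587*log2(0.74) = 0.254994. H(P,Q) = 0.802631 + 0.254994 = 1.0576

1.0576 bits


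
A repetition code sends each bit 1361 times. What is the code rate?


Rate = k/n = 1/1361

1/1361


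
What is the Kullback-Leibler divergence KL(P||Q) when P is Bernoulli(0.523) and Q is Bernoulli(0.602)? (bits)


KL = p*log2(p/q) + (1-p)*log2((1-p)/(1-q)) = 0.523*log2(0.523/0.602) + 0.477*log2(0.477/0.398) = 0.0185

0.0185 bits


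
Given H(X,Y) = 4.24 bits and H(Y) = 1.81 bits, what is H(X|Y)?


H(X|Y) = H(X,Y) - H(Y) = 4.24 - 1.81 = 2.43

2.43 bits


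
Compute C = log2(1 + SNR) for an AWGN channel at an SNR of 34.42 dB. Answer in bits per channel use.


SNR_linear = 10^(34.42/10) = 2766.9416; C = log2(1 + SNR_linear) = log2(1 + 2766.9416) = 11.4346

11.4346 bits/channel use


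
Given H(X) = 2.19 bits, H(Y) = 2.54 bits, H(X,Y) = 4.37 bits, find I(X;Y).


I(X;Y) = H(X) + H(Y) - H(X,Y) = 2.19 + 2.54 - 4.37 = 0.36

0.36 bits


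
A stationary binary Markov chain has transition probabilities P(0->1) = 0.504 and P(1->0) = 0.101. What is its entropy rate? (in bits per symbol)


Stationary distribution: pi_0 = p10/(p01+p10) = 0.1669, pi_1 = 0.8331. Entropy rate H' = pi_0*H(p01) + pi_1*H(p10) = 0.1669*1.0 + 0.8331*0.4722 = 0.5603

0.5603 bits/symbol


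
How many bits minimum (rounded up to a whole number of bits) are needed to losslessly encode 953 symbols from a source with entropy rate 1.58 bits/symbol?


Minimum bits >= n * H = 953 * 1.58 = 1505.74, rounded up to a whole number of bits = 1506

1506 bits


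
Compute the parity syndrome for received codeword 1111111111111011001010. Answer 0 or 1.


Syndrome = XOR of all bits = 1 XOR 1 XOR 1 XOR 1 XOR 1 XOR 1 XOR 1 XOR 1 XOR 1 XOR 1 XOR 1 XOR 1 XOR 1 XOR 0 XOR 1 XOR 1 XOR 0 XOR 0 XOR 1 XOR 0 XOR 1 XOR 0 = 1

1


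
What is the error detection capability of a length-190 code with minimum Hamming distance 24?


Detection capability = d_min - 1 = 24 - 1 = 23

23 errors


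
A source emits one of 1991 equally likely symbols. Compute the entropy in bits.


H = log2(n) = log2(1991) = 10.9593

10.9593 bits


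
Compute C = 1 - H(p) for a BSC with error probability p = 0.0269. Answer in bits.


H(p) = -p*log2(p) - (1-p)*log2(1-p) = -0.0269*log2(0.0269) - 0.9731*log2(0.9731) = 0.140317 + 0.038282 = 0.1786. C = 1 - H(p) = 1 - 0.1786 = 0.8214

0.8214 bits


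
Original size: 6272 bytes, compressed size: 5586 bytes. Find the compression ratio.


Ratio = original / compressed = 6272 / 5586 = 1.1228

1.1228


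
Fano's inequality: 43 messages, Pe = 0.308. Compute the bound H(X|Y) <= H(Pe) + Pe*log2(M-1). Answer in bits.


H(Pe) = -Pe*log2(Pe) - (1-Pe)*log2(1-Pe) = -0.308*log2(0.308) - 0.692*log2(0.692) = 0.523291 + 0.367560 = 0.8909. Pe*log2(M-1) = 0.308*log2(42) = 1.660834. Bound = H(Pe) + Pe*log2(M-1) = 0.523291 + 0.367560 + 1.660834 = 2.5517

2.5517 bits


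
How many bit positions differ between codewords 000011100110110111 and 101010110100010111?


Count differing positions: ^ . ^ . . ^ . ^ . . ^ . ^ . . . . . = 6 differences

6


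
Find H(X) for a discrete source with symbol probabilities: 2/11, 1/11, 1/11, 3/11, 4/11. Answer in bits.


H = -sum(p_i * log2(p_i)). Terms: -(2/11)*log2(2/11) = 0.447169; -(1/11)*log2(1/11) = 0.314494; -(1/11)*log2(1/11) = 0.314494; -(3/11)*log2(3/11) = 0.511219; -(4/11)*log2(4/11) = 0.530702. H = 0.447169 + 0.314494 + 0.314494 + 0.511219 + 0.530702 = 2.1181

2.1181 bits


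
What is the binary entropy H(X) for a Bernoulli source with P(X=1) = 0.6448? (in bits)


H = -p*log2(p) - (1-p)*log2(1-p). -0.6448*log2(0.6448) = 0.408208; -0.3552*log2(0.3552) = 0.530419. H = 0.408208 + 0.530419 = 0.9386

0.9386 bits
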